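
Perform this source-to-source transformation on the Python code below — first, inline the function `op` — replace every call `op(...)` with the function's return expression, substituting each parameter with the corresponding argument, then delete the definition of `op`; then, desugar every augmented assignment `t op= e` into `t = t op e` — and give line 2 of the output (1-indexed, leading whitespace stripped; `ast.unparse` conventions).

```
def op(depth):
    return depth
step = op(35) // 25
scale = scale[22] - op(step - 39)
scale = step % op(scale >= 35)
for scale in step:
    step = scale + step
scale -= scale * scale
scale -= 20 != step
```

Transformed code:
step = 35 // 25
scale = scale[22] - (step - 39)
scale = step % (scale >= 35)
for scale in step:
    step = scale + step
scale = scale - scale * scale
scale = scale - (20 != step)

scale = scale[22] - (step - 39)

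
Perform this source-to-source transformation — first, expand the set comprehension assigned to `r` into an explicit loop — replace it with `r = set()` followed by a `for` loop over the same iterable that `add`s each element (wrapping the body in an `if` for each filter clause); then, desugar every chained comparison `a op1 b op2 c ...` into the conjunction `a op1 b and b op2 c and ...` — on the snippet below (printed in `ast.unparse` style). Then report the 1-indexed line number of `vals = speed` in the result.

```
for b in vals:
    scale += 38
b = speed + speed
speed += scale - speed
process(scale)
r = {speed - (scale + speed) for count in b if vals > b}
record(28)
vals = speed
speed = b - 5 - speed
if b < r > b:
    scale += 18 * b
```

Transformed code:
for b in vals:
    scale += 38
b = speed + speed
speed += scale - speed
process(scale)
r = set()
for count in b:
    if vals > b:
        r.add(speed - (scale + speed))
record(28)
vals = speed
speed = b - 5 - speed
if b < r and r > b:
    scale += 18 * b

11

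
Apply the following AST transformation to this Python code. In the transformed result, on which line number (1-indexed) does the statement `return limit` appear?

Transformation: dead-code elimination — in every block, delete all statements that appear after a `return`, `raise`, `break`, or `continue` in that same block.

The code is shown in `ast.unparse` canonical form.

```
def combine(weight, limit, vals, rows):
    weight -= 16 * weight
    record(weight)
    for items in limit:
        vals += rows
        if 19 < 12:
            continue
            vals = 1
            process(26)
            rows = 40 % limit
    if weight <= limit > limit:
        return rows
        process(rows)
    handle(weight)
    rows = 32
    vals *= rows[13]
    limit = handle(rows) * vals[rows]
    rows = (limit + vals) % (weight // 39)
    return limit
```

15

Transformed code:
def combine(weight, limit, vals, rows):
    weight -= 16 * weight
    record(weight)
    for items in limit:
        vals += rows
        if 19 < 12:
            continue
    if weight <= limit > limit:
        return rows
    handle(weight)
    rows = 32
    vals *= rows[13]
    limit = handle(rows) * vals[rows]
    rows = (limit + vals) % (weight // 39)
    return limit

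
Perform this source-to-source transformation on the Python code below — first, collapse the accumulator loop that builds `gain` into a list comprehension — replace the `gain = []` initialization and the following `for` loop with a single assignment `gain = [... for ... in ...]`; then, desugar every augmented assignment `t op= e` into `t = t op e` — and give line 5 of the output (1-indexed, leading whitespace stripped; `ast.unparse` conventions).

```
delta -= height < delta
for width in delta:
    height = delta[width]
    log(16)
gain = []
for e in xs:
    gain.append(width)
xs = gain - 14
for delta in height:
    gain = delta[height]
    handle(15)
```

Transformed code:
delta = delta - (height < delta)
for width in delta:
    height = delta[width]
    log(16)
gain = [width for e in xs]
xs = gain - 14
for delta in height:
    gain = delta[height]
    handle(15)

gain = [width for e in xs]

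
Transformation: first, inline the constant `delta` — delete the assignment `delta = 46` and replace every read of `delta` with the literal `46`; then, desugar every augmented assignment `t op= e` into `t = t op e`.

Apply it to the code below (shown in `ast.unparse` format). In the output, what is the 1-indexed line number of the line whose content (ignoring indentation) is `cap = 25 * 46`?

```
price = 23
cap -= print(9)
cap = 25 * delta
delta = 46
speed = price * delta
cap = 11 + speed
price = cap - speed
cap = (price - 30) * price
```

3

Transformed code:
price = 23
cap = cap - print(9)
cap = 25 * 46
speed = price * 46
cap = 11 + speed
price = cap - speed
cap = (price - 30) * price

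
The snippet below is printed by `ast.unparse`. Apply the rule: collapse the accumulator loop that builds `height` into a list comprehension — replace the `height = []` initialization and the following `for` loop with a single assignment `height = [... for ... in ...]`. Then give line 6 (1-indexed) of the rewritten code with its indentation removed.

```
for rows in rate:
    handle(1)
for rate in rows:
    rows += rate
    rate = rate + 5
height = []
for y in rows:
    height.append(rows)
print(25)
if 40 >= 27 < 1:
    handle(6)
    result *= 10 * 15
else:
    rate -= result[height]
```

Transformed code:
for rows in rate:
    handle(1)
for rate in rows:
    rows += rate
    rate = rate + 5
height = [rows for y in rows]
print(25)
if 40 >= 27 < 1:
    handle(6)
    result *= 10 * 15
else:
    rate -= result[height]

height = [rows for y in rows]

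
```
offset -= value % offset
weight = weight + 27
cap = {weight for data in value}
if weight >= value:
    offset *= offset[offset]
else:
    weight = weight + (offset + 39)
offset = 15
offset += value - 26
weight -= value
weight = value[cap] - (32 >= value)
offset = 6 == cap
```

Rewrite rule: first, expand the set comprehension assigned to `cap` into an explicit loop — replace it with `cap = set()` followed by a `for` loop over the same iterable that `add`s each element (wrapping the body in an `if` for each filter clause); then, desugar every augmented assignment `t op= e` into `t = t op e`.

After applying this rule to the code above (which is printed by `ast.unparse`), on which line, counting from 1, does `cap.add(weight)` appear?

5

Transformed code:
offset = offset - value % offset
weight = weight + 27
cap = set()
for data in value:
    cap.add(weight)
if weight >= value:
    offset = offset * offset[offset]
else:
    weight = weight + (offset + 39)
offset = 15
offset = offset + (value - 26)
weight = weight - value
weight = value[cap] - (32 >= value)
offset = 6 == cap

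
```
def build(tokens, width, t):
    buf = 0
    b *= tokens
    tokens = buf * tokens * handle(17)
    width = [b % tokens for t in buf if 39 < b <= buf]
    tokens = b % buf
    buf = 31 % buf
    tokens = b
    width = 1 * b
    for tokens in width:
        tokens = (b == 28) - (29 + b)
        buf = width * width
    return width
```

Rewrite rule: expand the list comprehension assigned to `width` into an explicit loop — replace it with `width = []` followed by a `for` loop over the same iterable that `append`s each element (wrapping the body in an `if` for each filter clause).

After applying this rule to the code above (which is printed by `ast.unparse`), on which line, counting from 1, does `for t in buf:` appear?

Transformed code:
def build(tokens, width, t):
    buf = 0
    b *= tokens
    tokens = buf * tokens * handle(17)
    width = []
    for t in buf:
        if 39 < b <= buf:
            width.append(b % tokens)
    tokens = b % buf
    buf = 31 % buf
    tokens = b
    width = 1 * b
    for tokens in width:
        tokens = (b == 28) - (29 + b)
        buf = width * width
    return width

6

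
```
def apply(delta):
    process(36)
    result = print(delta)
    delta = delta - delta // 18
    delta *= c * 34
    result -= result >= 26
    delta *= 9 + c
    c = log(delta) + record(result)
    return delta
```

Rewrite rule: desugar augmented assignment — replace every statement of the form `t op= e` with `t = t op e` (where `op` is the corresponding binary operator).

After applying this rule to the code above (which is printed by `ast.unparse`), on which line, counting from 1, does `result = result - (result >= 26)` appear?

6

Transformed code:
def apply(delta):
    process(36)
    result = print(delta)
    delta = delta - delta // 18
    delta = delta * (c * 34)
    result = result - (result >= 26)
    delta = delta * (9 + c)
    c = log(delta) + record(result)
    return delta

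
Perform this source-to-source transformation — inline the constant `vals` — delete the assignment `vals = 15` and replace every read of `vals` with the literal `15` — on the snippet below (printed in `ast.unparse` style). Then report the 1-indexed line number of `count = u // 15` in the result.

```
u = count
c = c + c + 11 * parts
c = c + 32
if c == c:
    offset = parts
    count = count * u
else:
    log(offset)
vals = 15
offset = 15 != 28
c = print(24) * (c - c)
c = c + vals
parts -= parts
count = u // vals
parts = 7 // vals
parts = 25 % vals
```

Transformed code:
u = count
c = c + c + 11 * parts
c = c + 32
if c == c:
    offset = parts
    count = count * u
else:
    log(offset)
offset = 15 != 28
c = print(24) * (c - c)
c = c + 15
parts -= parts
count = u // 15
parts = 7 // 15
parts = 25 % 15

13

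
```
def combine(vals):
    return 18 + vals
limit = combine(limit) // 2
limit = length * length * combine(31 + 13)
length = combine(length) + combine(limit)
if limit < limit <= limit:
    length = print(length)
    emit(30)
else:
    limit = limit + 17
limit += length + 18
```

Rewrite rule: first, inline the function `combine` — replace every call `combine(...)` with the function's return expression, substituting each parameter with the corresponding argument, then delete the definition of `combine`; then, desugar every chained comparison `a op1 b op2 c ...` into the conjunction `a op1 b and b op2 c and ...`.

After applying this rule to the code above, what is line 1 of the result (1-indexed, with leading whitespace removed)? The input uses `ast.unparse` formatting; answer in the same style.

limit = (18 + limit) // 2

Transformed code:
limit = (18 + limit) // 2
limit = length * length * (18 + (31 + 13))
length = 18 + length + (18 + limit)
if limit < limit and limit <= limit:
    length = print(length)
    emit(30)
else:
    limit = limit + 17
limit += length + 18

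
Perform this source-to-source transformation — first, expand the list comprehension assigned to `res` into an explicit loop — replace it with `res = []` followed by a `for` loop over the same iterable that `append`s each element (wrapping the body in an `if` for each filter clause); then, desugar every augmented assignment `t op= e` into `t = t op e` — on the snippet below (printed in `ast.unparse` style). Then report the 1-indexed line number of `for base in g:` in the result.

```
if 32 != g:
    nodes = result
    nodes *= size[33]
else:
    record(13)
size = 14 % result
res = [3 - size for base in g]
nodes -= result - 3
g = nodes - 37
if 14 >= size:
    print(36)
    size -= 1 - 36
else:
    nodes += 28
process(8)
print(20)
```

Transformed code:
if 32 != g:
    nodes = result
    nodes = nodes * size[33]
else:
    record(13)
size = 14 % result
res = []
for base in g:
    res.append(3 - size)
nodes = nodes - (result - 3)
g = nodes - 37
if 14 >= size:
    print(36)
    size = size - (1 - 36)
else:
    nodes = nodes + 28
process(8)
print(20)

8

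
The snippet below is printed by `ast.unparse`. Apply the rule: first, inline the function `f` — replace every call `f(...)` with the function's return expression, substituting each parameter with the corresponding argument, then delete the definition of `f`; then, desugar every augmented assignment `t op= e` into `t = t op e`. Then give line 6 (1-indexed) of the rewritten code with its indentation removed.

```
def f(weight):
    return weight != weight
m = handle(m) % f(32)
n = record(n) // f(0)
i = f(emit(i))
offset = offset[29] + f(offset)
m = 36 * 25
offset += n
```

offset = offset + n

Transformed code:
m = handle(m) % (32 != 32)
n = record(n) // (0 != 0)
i = emit(i) != emit(i)
offset = offset[29] + (offset != offset)
m = 36 * 25
offset = offset + n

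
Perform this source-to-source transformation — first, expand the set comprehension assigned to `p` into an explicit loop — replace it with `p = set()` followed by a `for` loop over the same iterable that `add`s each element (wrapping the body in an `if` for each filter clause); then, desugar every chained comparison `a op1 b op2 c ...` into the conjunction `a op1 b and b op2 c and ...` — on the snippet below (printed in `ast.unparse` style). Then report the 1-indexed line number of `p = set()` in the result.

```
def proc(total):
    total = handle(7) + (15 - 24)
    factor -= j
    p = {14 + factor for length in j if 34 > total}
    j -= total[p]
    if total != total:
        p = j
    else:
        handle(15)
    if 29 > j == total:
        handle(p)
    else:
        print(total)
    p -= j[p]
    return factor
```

4

Transformed code:
def proc(total):
    total = handle(7) + (15 - 24)
    factor -= j
    p = set()
    for length in j:
        if 34 > total:
            p.add(14 + factor)
    j -= total[p]
    if total != total:
        p = j
    else:
        handle(15)
    if 29 > j and j == total:
        handle(p)
    else:
        print(total)
    p -= j[p]
    return factor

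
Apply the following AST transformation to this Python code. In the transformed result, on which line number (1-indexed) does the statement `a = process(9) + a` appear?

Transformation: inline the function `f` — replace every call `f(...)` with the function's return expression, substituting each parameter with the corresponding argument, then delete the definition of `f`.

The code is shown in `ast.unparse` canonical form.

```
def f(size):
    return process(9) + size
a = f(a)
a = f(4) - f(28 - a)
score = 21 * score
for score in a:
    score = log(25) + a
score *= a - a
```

Transformed code:
a = process(9) + a
a = process(9) + 4 - (process(9) + (28 - a))
score = 21 * score
for score in a:
    score = log(25) + a
score *= a - a

1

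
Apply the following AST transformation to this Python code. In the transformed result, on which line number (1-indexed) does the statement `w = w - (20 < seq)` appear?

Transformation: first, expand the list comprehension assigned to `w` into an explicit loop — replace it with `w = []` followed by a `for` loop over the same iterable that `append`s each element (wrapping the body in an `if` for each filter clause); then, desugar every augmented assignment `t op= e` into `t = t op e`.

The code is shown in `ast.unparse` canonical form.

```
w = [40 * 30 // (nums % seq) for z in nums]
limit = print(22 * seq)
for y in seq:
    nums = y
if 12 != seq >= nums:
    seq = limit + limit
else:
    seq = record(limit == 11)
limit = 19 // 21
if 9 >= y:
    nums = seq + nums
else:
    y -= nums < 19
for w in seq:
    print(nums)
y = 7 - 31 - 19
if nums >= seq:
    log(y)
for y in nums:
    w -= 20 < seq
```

Transformed code:
w = []
for z in nums:
    w.append(40 * 30 // (nums % seq))
limit = print(22 * seq)
for y in seq:
    nums = y
if 12 != seq >= nums:
    seq = limit + limit
else:
    seq = record(limit == 11)
limit = 19 // 21
if 9 >= y:
    nums = seq + nums
else:
    y = y - (nums < 19)
for w in seq:
    print(nums)
y = 7 - 31 - 19
if nums >= seq:
    log(y)
for y in nums:
    w = w - (20 < seq)

22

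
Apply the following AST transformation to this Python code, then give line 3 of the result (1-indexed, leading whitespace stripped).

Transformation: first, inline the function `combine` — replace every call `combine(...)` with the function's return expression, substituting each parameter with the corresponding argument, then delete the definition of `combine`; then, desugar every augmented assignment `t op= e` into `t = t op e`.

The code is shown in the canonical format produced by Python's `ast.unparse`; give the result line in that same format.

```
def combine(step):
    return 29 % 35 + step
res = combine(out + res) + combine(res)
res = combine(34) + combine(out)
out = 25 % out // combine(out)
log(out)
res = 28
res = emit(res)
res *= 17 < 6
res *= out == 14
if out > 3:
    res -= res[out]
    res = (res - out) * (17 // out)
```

out = 25 % out // (29 % 35 + out)

Transformed code:
res = 29 % 35 + (out + res) + (29 % 35 + res)
res = 29 % 35 + 34 + (29 % 35 + out)
out = 25 % out // (29 % 35 + out)
log(out)
res = 28
res = emit(res)
res = res * (17 < 6)
res = res * (out == 14)
if out > 3:
    res = res - res[out]
    res = (res - out) * (17 // out)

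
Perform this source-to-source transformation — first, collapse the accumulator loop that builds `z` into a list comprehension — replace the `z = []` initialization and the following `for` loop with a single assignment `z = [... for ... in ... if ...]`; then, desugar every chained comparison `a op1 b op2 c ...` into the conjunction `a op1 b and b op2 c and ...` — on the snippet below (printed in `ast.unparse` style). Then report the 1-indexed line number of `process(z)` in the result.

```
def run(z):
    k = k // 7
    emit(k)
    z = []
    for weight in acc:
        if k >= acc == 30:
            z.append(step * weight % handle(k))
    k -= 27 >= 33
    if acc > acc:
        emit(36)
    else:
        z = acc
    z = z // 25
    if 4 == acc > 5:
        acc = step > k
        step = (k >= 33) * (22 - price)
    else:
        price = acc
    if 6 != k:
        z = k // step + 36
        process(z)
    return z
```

18

Transformed code:
def run(z):
    k = k // 7
    emit(k)
    z = [step * weight % handle(k) for weight in acc if k >= acc and acc == 30]
    k -= 27 >= 33
    if acc > acc:
        emit(36)
    else:
        z = acc
    z = z // 25
    if 4 == acc and acc > 5:
        acc = step > k
        step = (k >= 33) * (22 - price)
    else:
        price = acc
    if 6 != k:
        z = k // step + 36
        process(z)
    return z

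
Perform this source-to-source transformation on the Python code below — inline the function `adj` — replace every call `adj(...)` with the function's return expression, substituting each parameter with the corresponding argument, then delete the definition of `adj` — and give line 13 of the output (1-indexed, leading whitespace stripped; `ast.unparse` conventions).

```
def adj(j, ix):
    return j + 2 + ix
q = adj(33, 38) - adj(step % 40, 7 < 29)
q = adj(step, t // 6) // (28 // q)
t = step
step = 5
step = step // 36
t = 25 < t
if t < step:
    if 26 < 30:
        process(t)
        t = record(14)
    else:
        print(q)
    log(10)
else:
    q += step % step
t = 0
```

Transformed code:
q = 33 + 2 + 38 - (step % 40 + 2 + (7 < 29))
q = (step + 2 + t // 6) // (28 // q)
t = step
step = 5
step = step // 36
t = 25 < t
if t < step:
    if 26 < 30:
        process(t)
        t = record(14)
    else:
        print(q)
    log(10)
else:
    q += step % step
t = 0

log(10)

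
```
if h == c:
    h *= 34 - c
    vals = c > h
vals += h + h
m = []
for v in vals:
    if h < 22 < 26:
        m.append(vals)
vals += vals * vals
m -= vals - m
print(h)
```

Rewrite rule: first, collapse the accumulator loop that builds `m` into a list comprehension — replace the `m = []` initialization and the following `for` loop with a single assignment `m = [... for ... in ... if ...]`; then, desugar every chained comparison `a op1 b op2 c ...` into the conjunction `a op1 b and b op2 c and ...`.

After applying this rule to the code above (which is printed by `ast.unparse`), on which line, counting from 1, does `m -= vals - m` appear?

Transformed code:
if h == c:
    h *= 34 - c
    vals = c > h
vals += h + h
m = [vals for v in vals if h < 22 and 22 < 26]
vals += vals * vals
m -= vals - m
print(h)

7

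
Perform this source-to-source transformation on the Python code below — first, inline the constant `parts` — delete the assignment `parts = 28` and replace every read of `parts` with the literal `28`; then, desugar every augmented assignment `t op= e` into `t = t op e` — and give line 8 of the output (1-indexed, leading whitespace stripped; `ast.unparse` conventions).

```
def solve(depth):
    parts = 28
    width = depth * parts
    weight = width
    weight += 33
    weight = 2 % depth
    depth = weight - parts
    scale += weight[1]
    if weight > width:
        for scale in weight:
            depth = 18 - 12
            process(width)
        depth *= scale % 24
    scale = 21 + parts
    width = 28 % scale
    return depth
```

Transformed code:
def solve(depth):
    width = depth * 28
    weight = width
    weight = weight + 33
    weight = 2 % depth
    depth = weight - 28
    scale = scale + weight[1]
    if weight > width:
        for scale in weight:
            depth = 18 - 12
            process(width)
        depth = depth * (scale % 24)
    scale = 21 + 28
    width = 28 % scale
    return depth

if weight > width:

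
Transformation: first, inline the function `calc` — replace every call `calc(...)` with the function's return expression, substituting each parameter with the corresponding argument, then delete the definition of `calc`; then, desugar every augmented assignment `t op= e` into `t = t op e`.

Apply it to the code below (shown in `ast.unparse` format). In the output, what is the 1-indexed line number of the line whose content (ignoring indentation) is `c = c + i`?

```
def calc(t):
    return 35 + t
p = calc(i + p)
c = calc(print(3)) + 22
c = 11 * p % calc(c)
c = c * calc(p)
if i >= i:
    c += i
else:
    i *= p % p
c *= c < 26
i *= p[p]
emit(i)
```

6

Transformed code:
p = 35 + (i + p)
c = 35 + print(3) + 22
c = 11 * p % (35 + c)
c = c * (35 + p)
if i >= i:
    c = c + i
else:
    i = i * (p % p)
c = c * (c < 26)
i = i * p[p]
emit(i)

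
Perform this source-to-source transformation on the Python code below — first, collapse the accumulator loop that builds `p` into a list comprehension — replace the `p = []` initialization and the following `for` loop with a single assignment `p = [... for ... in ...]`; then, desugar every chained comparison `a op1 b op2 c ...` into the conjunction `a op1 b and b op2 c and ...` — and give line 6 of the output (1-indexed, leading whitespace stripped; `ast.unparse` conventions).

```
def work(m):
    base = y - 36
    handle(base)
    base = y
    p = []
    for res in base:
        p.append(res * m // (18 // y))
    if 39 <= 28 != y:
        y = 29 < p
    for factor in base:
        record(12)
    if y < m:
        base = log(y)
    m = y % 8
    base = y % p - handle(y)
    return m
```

if 39 <= 28 and 28 != y:

Transformed code:
def work(m):
    base = y - 36
    handle(base)
    base = y
    p = [res * m // (18 // y) for res in base]
    if 39 <= 28 and 28 != y:
        y = 29 < p
    for factor in base:
        record(12)
    if y < m:
        base = log(y)
    m = y % 8
    base = y % p - handle(y)
    return m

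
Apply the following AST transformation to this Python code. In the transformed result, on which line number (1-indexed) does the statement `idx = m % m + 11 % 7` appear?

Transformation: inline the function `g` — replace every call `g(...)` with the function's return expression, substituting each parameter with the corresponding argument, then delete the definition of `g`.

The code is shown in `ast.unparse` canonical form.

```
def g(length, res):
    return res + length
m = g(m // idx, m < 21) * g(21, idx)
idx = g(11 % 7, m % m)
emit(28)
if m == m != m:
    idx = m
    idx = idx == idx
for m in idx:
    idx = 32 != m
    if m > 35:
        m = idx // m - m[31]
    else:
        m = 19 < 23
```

2

Transformed code:
m = ((m < 21) + m // idx) * (idx + 21)
idx = m % m + 11 % 7
emit(28)
if m == m != m:
    idx = m
    idx = idx == idx
for m in idx:
    idx = 32 != m
    if m > 35:
        m = idx // m - m[31]
    else:
        m = 19 < 23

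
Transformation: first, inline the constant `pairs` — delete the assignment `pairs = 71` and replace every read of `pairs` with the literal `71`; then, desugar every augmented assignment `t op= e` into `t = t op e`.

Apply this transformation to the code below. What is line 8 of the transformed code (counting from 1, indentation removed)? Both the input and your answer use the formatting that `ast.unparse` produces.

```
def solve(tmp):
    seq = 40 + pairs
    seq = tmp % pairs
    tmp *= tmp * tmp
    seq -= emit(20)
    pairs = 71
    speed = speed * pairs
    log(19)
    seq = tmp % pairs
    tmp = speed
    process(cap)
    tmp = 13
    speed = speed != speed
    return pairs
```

Transformed code:
def solve(tmp):
    seq = 40 + 71
    seq = tmp % 71
    tmp = tmp * (tmp * tmp)
    seq = seq - emit(20)
    speed = speed * 71
    log(19)
    seq = tmp % 71
    tmp = speed
    process(cap)
    tmp = 13
    speed = speed != speed
    return 71

seq = tmp % 71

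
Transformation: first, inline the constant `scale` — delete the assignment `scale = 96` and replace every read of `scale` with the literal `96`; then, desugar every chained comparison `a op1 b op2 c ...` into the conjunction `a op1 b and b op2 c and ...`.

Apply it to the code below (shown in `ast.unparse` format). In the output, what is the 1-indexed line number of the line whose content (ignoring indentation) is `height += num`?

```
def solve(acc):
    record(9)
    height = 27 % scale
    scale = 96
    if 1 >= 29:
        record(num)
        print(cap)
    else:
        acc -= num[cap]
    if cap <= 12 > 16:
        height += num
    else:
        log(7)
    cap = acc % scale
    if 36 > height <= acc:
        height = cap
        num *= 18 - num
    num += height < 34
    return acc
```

Transformed code:
def solve(acc):
    record(9)
    height = 27 % 96
    if 1 >= 29:
        record(num)
        print(cap)
    else:
        acc -= num[cap]
    if cap <= 12 and 12 > 16:
        height += num
    else:
        log(7)
    cap = acc % 96
    if 36 > height and height <= acc:
        height = cap
        num *= 18 - num
    num += height < 34
    return acc

10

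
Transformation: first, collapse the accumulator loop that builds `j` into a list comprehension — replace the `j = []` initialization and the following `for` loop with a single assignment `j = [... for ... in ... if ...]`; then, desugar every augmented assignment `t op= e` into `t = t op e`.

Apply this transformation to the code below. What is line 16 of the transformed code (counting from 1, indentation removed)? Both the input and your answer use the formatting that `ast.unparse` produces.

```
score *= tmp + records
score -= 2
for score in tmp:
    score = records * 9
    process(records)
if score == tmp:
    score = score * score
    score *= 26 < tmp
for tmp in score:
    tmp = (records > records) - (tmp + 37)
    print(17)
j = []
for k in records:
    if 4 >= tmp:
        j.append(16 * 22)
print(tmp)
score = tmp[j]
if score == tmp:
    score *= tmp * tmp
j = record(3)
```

score = score * (tmp * tmp)

Transformed code:
score = score * (tmp + records)
score = score - 2
for score in tmp:
    score = records * 9
    process(records)
if score == tmp:
    score = score * score
    score = score * (26 < tmp)
for tmp in score:
    tmp = (records > records) - (tmp + 37)
    print(17)
j = [16 * 22 for k in records if 4 >= tmp]
print(tmp)
score = tmp[j]
if score == tmp:
    score = score * (tmp * tmp)
j = record(3)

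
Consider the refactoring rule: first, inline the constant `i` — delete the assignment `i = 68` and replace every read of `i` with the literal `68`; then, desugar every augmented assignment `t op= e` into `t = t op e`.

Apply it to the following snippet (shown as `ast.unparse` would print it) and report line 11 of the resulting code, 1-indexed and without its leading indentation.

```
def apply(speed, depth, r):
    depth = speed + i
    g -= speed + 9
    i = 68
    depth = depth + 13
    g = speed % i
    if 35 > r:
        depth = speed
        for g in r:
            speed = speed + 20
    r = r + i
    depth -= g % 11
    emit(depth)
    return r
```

Transformed code:
def apply(speed, depth, r):
    depth = speed + 68
    g = g - (speed + 9)
    depth = depth + 13
    g = speed % 68
    if 35 > r:
        depth = speed
        for g in r:
            speed = speed + 20
    r = r + 68
    depth = depth - g % 11
    emit(depth)
    return r

depth = depth - g % 11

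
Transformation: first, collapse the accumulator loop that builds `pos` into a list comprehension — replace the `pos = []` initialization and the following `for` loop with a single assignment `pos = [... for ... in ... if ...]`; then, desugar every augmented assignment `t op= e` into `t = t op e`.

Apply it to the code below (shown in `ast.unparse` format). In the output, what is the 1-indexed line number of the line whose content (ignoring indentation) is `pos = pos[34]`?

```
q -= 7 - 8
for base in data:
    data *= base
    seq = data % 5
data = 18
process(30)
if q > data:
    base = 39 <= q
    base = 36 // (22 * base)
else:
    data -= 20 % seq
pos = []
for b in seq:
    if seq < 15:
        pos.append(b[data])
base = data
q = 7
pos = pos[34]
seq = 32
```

Transformed code:
q = q - (7 - 8)
for base in data:
    data = data * base
    seq = data % 5
data = 18
process(30)
if q > data:
    base = 39 <= q
    base = 36 // (22 * base)
else:
    data = data - 20 % seq
pos = [b[data] for b in seq if seq < 15]
base = data
q = 7
pos = pos[34]
seq = 32

15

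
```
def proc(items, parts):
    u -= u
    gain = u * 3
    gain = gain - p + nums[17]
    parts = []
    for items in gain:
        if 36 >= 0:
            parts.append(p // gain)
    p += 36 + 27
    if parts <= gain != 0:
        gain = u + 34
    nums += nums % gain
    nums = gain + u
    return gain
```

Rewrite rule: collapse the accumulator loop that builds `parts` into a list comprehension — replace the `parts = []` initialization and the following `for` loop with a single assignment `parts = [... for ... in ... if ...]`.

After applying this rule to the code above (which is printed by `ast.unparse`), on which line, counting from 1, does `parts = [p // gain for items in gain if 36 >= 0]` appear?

5

Transformed code:
def proc(items, parts):
    u -= u
    gain = u * 3
    gain = gain - p + nums[17]
    parts = [p // gain for items in gain if 36 >= 0]
    p += 36 + 27
    if parts <= gain != 0:
        gain = u + 34
    nums += nums % gain
    nums = gain + u
    return gain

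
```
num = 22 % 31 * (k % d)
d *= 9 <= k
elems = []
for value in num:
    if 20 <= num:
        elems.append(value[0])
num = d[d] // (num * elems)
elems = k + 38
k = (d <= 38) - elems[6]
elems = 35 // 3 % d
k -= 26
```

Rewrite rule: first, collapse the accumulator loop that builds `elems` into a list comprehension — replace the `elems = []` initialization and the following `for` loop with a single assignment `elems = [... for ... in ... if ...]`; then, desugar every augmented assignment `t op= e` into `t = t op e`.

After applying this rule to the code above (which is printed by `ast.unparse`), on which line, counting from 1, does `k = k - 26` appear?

8

Transformed code:
num = 22 % 31 * (k % d)
d = d * (9 <= k)
elems = [value[0] for value in num if 20 <= num]
num = d[d] // (num * elems)
elems = k + 38
k = (d <= 38) - elems[6]
elems = 35 // 3 % d
k = k - 26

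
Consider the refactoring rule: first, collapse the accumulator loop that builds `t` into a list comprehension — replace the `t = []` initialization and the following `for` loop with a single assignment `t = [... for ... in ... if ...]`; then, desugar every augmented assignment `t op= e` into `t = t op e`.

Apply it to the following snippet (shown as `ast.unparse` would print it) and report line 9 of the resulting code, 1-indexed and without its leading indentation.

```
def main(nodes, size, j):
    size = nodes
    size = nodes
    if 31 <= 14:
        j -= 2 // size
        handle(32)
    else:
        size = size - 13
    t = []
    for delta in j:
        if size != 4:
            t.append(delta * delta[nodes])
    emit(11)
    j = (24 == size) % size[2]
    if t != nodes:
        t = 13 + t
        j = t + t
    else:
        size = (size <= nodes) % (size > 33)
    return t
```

t = [delta * delta[nodes] for delta in j if size != 4]

Transformed code:
def main(nodes, size, j):
    size = nodes
    size = nodes
    if 31 <= 14:
        j = j - 2 // size
        handle(32)
    else:
        size = size - 13
    t = [delta * delta[nodes] for delta in j if size != 4]
    emit(11)
    j = (24 == size) % size[2]
    if t != nodes:
        t = 13 + t
        j = t + t
    else:
        size = (size <= nodes) % (size > 33)
    return t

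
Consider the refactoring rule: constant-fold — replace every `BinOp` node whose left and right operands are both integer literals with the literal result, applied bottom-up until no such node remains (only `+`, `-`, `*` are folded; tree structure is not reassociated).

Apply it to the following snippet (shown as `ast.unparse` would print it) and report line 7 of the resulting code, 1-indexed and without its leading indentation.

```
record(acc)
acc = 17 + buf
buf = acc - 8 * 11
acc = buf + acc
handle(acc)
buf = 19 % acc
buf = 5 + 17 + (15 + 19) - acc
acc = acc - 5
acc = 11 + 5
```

buf = 56 - acc

Transformed code:
record(acc)
acc = 17 + buf
buf = acc - 88
acc = buf + acc
handle(acc)
buf = 19 % acc
buf = 56 - acc
acc = acc - 5
acc = 16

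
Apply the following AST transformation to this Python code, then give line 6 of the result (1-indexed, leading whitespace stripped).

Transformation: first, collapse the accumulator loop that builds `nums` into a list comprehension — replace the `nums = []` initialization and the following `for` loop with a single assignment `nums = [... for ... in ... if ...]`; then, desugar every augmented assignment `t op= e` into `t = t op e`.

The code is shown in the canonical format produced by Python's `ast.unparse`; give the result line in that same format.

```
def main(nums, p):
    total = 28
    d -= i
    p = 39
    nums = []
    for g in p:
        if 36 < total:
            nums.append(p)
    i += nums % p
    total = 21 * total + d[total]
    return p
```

i = i + nums % p

Transformed code:
def main(nums, p):
    total = 28
    d = d - i
    p = 39
    nums = [p for g in p if 36 < total]
    i = i + nums % p
    total = 21 * total + d[total]
    return p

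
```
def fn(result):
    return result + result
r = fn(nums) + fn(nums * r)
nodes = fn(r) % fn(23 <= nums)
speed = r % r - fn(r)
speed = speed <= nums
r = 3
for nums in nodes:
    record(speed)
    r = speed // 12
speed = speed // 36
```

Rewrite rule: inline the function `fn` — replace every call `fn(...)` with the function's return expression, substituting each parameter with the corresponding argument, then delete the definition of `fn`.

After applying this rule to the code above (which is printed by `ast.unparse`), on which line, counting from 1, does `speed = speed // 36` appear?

9

Transformed code:
r = nums + nums + (nums * r + nums * r)
nodes = (r + r) % ((23 <= nums) + (23 <= nums))
speed = r % r - (r + r)
speed = speed <= nums
r = 3
for nums in nodes:
    record(speed)
    r = speed // 12
speed = speed // 36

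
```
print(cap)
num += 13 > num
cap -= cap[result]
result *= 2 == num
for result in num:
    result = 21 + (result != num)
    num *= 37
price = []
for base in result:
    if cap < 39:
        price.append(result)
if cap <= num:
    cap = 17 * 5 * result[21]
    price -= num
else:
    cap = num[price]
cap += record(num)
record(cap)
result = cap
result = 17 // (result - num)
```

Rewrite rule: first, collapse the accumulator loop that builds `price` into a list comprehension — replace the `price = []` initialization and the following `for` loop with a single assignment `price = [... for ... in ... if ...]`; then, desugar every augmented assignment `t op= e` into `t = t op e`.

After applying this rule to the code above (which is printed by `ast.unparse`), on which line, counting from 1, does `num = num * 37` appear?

7

Transformed code:
print(cap)
num = num + (13 > num)
cap = cap - cap[result]
result = result * (2 == num)
for result in num:
    result = 21 + (result != num)
    num = num * 37
price = [result for base in result if cap < 39]
if cap <= num:
    cap = 17 * 5 * result[21]
    price = price - num
else:
    cap = num[price]
cap = cap + record(num)
record(cap)
result = cap
result = 17 // (result - num)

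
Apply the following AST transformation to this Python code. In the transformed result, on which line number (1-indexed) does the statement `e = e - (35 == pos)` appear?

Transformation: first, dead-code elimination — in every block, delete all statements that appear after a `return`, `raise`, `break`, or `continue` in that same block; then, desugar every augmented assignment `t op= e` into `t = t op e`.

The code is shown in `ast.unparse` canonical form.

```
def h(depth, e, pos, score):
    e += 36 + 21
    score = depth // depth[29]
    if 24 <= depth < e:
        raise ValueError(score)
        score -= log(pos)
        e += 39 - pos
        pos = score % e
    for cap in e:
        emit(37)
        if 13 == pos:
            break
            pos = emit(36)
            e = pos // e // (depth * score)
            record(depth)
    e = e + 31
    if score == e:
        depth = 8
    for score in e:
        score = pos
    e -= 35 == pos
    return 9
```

Transformed code:
def h(depth, e, pos, score):
    e = e + (36 + 21)
    score = depth // depth[29]
    if 24 <= depth < e:
        raise ValueError(score)
    for cap in e:
        emit(37)
        if 13 == pos:
            break
    e = e + 31
    if score == e:
        depth = 8
    for score in e:
        score = pos
    e = e - (35 == pos)
    return 9

15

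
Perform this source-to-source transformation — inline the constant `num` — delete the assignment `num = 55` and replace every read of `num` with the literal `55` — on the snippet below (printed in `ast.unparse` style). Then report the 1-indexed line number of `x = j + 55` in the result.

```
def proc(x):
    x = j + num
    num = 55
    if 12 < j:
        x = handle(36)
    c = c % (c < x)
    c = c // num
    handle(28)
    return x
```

2

Transformed code:
def proc(x):
    x = j + 55
    if 12 < j:
        x = handle(36)
    c = c % (c < x)
    c = c // 55
    handle(28)
    return x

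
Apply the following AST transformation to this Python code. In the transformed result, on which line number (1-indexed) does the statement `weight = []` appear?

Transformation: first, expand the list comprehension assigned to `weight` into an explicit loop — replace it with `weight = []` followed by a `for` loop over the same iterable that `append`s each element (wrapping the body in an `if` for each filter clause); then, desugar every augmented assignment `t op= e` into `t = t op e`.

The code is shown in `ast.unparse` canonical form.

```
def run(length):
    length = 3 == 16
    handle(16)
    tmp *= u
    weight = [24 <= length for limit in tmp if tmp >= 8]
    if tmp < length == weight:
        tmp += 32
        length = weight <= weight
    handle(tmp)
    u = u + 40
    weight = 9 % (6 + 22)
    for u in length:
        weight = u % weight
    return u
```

5

Transformed code:
def run(length):
    length = 3 == 16
    handle(16)
    tmp = tmp * u
    weight = []
    for limit in tmp:
        if tmp >= 8:
            weight.append(24 <= length)
    if tmp < length == weight:
        tmp = tmp + 32
        length = weight <= weight
    handle(tmp)
    u = u + 40
    weight = 9 % (6 + 22)
    for u in length:
        weight = u % weight
    return u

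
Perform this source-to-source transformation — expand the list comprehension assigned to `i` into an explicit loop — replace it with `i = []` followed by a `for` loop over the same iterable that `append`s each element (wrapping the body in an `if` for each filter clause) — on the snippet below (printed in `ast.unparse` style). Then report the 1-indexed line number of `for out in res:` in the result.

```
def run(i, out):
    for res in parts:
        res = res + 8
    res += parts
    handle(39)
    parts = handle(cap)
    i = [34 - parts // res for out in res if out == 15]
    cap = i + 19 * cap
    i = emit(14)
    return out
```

8

Transformed code:
def run(i, out):
    for res in parts:
        res = res + 8
    res += parts
    handle(39)
    parts = handle(cap)
    i = []
    for out in res:
        if out == 15:
            i.append(34 - parts // res)
    cap = i + 19 * cap
    i = emit(14)
    return out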